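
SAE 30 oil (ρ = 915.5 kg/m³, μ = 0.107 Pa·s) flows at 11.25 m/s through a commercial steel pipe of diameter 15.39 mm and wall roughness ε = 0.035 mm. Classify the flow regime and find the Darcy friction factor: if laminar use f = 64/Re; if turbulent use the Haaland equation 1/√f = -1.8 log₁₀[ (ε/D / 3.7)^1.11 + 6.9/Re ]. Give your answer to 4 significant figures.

f ≈ 0.04320

Re = ρVD/μ = 915.5·11.25·0.01539/0.107 = 1481.
Re < 2300 → laminar, so f = 64/Re = 0.0432 (roughness is irrelevant in laminar flow).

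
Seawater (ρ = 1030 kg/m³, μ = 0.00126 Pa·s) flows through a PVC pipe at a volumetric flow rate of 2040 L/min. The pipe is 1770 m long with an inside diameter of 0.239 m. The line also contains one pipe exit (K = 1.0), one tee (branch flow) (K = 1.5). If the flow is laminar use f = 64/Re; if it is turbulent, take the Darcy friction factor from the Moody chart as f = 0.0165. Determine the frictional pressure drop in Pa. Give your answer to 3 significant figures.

ΔP ≈ 36900 Pa

Q = 2040 L/min = 2040/60000 = 0.034 m³/s.
Cross-sectional area A = πD²/4 = π(0.239)²/4 = 0.04486 m²; mean velocity V = Q/A = 0.034/0.04486 = 0.7579 m/s.
Reynolds number Re = ρVD/μ = 1030 · 0.7579 · 0.239 / 0.00126 = 1.481e+05.
Re > 4000 → turbulent; use the Moody-chart value f = 0.0165.
Total minor-loss coefficient ΣK = 1·1 + 1·1.5 = 2.5.
ΔP = [f·L/D + ΣK]·(ρV²/2) = [0.0165·1770/0.239 + 2.5]·(1030·0.7579²/2) = [122.2 + 2.5]·295.8 = 3.688e+04 Pa.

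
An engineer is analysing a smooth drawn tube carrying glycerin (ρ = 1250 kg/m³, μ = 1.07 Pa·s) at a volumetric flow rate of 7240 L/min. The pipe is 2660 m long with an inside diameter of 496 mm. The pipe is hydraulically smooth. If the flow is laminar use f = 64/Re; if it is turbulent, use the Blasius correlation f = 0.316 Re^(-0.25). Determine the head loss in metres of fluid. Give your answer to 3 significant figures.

h_f ≈ 18.9 m

Q = 7240 L/min = 7240/60000 = 0.1207 m³/s.
Cross-sectional area A = πD²/4 = π(0.496)²/4 = 0.1932 m²; mean velocity V = Q/A = 0.1207/0.1932 = 0.6245 m/s.
Reynolds number Re = ρVD/μ = 1250 · 0.6245 · 0.496 / 1.07 = 361.9.
Re < 2300 → laminar flow, so f = 64/Re = 64/361.9 = 0.1769 (the turbulent correlation is not needed).
Darcy-Weisbach: ΔP = f(L/D)(ρV²/2) = 0.1769·(2660/0.496)·(1250·0.6245²/2) = 0.1769·5363·243.8 = 2.312e+05 Pa.
Head loss h_f = ΔP/(ρg) = 2.312e+05/(1250·9.81) = 18.9 m.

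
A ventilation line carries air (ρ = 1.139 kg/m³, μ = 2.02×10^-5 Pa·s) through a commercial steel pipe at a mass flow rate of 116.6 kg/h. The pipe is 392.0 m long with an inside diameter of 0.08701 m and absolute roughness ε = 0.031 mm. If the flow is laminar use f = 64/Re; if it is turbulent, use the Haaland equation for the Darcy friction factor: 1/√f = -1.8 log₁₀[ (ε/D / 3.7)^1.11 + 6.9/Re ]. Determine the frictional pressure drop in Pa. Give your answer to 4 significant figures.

ṁ = 116.6 kg/h = 116.6/3600 = 0.03239 kg/s.
A = πD²/4 = π(0.08701)²/4 = 0.005946 m²; mean velocity V = ṁ/(ρA) = 0.03239/(1.139 · 0.005946) = 4.782 m/s.
Reynolds number Re = ρVD/μ = 1.139 · 4.782 · 0.08701 / 2.02e-05 = 2.346e+04.
Re > 4000 → turbulent. Relative roughness ε/D = 3.1e-05/0.08701 = 0.000356. Haaland: 1/√f = -1.8 log₁₀[(0.000356/3.7)^1.11 + 6.9/2.346e+04] = -1.8 log₁₀[3.48e-05 + 0.000294] = 6.269, so f = 0.02544.
Darcy-Weisbach: ΔP = f(L/D)(ρV²/2) = 0.02544·(392/0.08701)·(1.139·4.782²/2) = 0.02544·4505·13.03 = 1493 Pa.

ΔP ≈ 1493 Pa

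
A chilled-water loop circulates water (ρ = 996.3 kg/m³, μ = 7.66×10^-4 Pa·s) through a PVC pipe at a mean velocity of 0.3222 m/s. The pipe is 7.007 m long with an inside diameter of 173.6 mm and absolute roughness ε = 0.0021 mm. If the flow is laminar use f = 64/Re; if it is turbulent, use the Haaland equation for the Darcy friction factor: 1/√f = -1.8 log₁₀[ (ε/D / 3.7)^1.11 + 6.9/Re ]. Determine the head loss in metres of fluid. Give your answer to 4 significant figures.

h_f ≈ 0.004080 m

Reynolds number Re = ρVD/μ = 996.3 · 0.3222 · 0.1736 / 0.000766 = 7.275e+04.
Re > 4000 → turbulent. Relative roughness ε/D = 2.1e-06/0.1736 = 1.21e-05. Haaland: 1/√f = -1.8 log₁₀[(1.21e-05/3.7)^1.11 + 6.9/7.275e+04] = -1.8 log₁₀[8.15e-07 + 9.48e-05] = 7.235, so f = 0.01911.
Darcy-Weisbach: ΔP = f(L/D)(ρV²/2) = 0.01911·(7.007/0.1736)·(996.3·0.3222²/2) = 0.01911·40.36·51.71 = 39.88 Pa.
Head loss h_f = ΔP/(ρg) = 39.88/(996.3·9.81) = 0.004080 m.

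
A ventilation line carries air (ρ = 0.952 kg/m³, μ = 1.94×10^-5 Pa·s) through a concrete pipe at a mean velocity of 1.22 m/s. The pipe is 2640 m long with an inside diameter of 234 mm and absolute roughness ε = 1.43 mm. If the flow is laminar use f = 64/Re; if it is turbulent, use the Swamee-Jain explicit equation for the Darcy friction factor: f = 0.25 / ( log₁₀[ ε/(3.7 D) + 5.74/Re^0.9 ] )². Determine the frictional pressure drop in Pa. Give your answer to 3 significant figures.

Reynolds number Re = ρVD/μ = 0.952 · 1.22 · 0.234 / 1.94e-05 = 1.401e+04.
Re > 4000 → turbulent. Relative roughness ε/D = 0.00143/0.234 = 0.00611. Swamee-Jain: f = 0.25/(log₁₀[0.00611/3.7 + 5.74/1.401e+04^0.9])² = 0.25/(log₁₀[0.00165 + 0.00106])² = 0.25/(-2.566)² = 0.03797.
Darcy-Weisbach: ΔP = f(L/D)(ρV²/2) = 0.03797·(2640/0.234)·(0.952·1.22²/2) = 0.03797·1.128e+04·0.7085 = 303.5 Pa.

ΔP ≈ 303 Pa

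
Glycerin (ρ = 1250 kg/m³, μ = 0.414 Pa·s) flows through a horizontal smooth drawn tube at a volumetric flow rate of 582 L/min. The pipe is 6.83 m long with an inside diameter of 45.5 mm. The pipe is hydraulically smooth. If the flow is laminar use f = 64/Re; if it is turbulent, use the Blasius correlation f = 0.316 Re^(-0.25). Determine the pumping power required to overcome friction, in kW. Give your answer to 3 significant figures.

P ≈ 2.53 kW

Q = 582 L/min = 582/60000 = 0.0097 m³/s.
Cross-sectional area A = πD²/4 = π(0.0455)²/4 = 0.001626 m²; mean velocity V = Q/A = 0.0097/0.001626 = 5.966 m/s.
Reynolds number Re = ρVD/μ = 1250 · 5.966 · 0.0455 / 0.414 = 819.6.
Re < 2300 → laminar flow, so f = 64/Re = 64/819.6 = 0.07809 (the turbulent correlation is not needed).
Darcy-Weisbach: ΔP = f(L/D)(ρV²/2) = 0.07809·(6.83/0.0455)·(1250·5.966²/2) = 0.07809·150.1·2.224e+04 = 2.607e+05 Pa.
Pumping power P = QΔP = 0.0097·2.607e+05 = 2529 W = 2.53 kW.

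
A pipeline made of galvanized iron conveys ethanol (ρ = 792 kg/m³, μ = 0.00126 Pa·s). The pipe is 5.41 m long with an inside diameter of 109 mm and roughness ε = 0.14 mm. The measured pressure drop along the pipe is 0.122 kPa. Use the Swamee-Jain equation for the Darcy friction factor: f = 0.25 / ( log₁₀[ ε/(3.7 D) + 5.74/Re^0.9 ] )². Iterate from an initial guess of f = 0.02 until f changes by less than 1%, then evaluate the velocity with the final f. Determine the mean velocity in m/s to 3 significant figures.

Rearranging Darcy-Weisbach: V = √(2·ΔP·D/(f·L·ρ)). With ε/D = 0.00014/0.109 = 0.00128, iterate starting from f = 0.02:
  f = 0.02 → V = √(2·122·0.109/(0.02·5.41·792)) = 0.5571 m/s; Re = ρVD/μ = 3.817e+04; f → 0.02587
  f = 0.02587 → V = 0.4898 m/s; Re = 3.356e+04; f → 0.02636
  f = 0.02636 → V = 0.4853 m/s; Re = 3.325e+04; f → 0.02639
Converged (Δf/f < 1%). With the final f = 0.02639: V = √(2·122·0.109/(0.02639·5.41·792)) = 0.485 m/s.

V ≈ 0.485 m/s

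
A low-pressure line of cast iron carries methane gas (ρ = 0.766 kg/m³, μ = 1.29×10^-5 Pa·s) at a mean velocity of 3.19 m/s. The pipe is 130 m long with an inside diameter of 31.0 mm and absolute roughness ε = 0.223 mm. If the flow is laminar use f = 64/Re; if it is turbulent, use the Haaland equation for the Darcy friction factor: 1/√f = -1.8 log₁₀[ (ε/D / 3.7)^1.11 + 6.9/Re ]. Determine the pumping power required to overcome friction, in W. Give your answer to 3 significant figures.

P ≈ 1.71 W

Reynolds number Re = ρVD/μ = 0.766 · 3.19 · 0.031 / 1.29e-05 = 5872.
Re > 4000 → turbulent. Relative roughness ε/D = 0.000223/0.031 = 0.00719. Haaland: 1/√f = -1.8 log₁₀[(0.00719/3.7)^1.11 + 6.9/5872] = -1.8 log₁₀[0.000978 + 0.00118] = 4.8, so f = 0.0434.
Darcy-Weisbach: ΔP = f(L/D)(ρV²/2) = 0.0434·(130/0.031)·(0.766·3.19²/2) = 0.0434·4194·3.897 = 709.3 Pa.
Q = V·A = 3.19·0.0007548 = 0.002408 m³/s.
Pumping power P = QΔP = 0.002408·709.3 = 1.708 W = 1.71 W.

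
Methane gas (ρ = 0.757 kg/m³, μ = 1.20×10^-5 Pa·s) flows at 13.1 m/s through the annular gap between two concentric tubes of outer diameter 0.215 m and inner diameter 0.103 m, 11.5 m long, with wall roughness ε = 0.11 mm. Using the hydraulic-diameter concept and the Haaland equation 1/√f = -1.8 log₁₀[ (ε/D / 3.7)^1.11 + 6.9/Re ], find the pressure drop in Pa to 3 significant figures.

Hydraulic diameter D_h = 4A/P = D_o - D_i = 0.215 - 0.103 = 0.112 m.
Re = ρVD_h/μ = 0.757·13.1·0.112/1.2e-05 = 9.256e+04.
ε/D_h = 0.00011/0.112 = 0.000982; Haaland gives 1/√f = -1.8 log₁₀[0.000107+7.45e-05] = 6.733, so f = 0.02206.
ΔP = f(L/D_h)(ρV²/2) = 0.02206·11.5/0.112·64.95 = 147.1 Pa.

ΔP ≈ 147 Pa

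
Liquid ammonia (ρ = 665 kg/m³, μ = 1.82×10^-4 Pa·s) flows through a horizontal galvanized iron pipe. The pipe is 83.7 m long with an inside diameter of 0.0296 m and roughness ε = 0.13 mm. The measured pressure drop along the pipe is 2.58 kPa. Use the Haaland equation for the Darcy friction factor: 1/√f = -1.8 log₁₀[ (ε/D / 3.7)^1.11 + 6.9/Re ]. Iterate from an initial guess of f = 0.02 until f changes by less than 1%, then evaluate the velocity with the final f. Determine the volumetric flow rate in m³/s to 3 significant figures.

Q ≈ 2.02×10^-4 m³/s

Rearranging Darcy-Weisbach: V = √(2·ΔP·D/(f·L·ρ)). With ε/D = 0.00013/0.0296 = 0.00439, iterate starting from f = 0.02:
  f = 0.02 → V = √(2·2580·0.0296/(0.02·83.7·665)) = 0.3704 m/s; Re = ρVD/μ = 4.006e+04; f → 0.03147
  f = 0.03147 → V = 0.2953 m/s; Re = 3.194e+04; f → 0.03197
  f = 0.03197 → V = 0.293 m/s; Re = 3.168e+04; f → 0.03199
Converged (Δf/f < 1%). With the final f = 0.03199: V = √(2·2580·0.0296/(0.03199·83.7·665)) = 0.2929 m/s.
Q = V·A = 0.2929·(π/4·0.0296²) = 0.0002015 m³/s = 2.02×10^-4 m³/s.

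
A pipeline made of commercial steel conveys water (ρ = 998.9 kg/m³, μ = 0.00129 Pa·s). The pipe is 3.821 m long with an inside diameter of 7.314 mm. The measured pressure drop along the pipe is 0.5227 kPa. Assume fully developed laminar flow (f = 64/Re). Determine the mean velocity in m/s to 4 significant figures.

V ≈ 0.1773 m/s

For laminar flow, f = 64/Re with Re = ρVD/μ, so Darcy-Weisbach reduces to ΔP = 32μLV/D². Solving for V: V = ΔP·D²/(32μL) = 522.7·(0.007314)²/(32·0.00129·3.821) = 0.1773 m/s.
Check: Re = ρVD/μ = 998.9·0.1773·0.007314/0.00129 = 1004 < 2300, so the laminar assumption holds.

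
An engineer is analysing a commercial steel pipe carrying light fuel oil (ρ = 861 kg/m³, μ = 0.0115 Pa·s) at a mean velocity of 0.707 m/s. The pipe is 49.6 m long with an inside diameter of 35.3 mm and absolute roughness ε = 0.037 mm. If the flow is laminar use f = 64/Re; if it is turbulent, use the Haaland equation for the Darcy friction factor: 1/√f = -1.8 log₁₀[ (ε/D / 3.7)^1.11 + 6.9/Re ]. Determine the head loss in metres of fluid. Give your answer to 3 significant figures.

Reynolds number Re = ρVD/μ = 861 · 0.707 · 0.0353 / 0.0115 = 1869.
Re < 2300 → laminar flow, so f = 64/Re = 64/1869 = 0.03425 (the turbulent correlation is not needed).
Darcy-Weisbach: ΔP = f(L/D)(ρV²/2) = 0.03425·(49.6/0.0353)·(861·0.707²/2) = 0.03425·1405·215.2 = 1.036e+04 Pa.
Head loss h_f = ΔP/(ρg) = 1.036e+04/(861·9.81) = 1.23 m.

h_f ≈ 1.23 m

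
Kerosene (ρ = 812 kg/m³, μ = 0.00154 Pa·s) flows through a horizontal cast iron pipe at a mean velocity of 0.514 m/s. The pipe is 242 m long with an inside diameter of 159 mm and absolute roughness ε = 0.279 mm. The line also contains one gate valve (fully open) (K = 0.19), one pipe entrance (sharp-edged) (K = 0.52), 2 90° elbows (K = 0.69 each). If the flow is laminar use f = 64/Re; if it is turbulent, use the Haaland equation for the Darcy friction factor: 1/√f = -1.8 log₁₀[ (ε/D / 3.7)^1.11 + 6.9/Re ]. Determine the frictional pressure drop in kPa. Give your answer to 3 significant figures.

ΔP ≈ 4.49 kPa

Reynolds number Re = ρVD/μ = 812 · 0.514 · 0.159 / 0.00154 = 4.309e+04.
Re > 4000 → turbulent. Relative roughness ε/D = 0.000279/0.159 = 0.00175. Haaland: 1/√f = -1.8 log₁₀[(0.00175/3.7)^1.11 + 6.9/4.309e+04] = -1.8 log₁₀[0.000204 + 0.00016] = 6.189, so f = 0.02611.
Total minor-loss coefficient ΣK = 1·0.19 + 1·0.52 + 2·0.69 = 2.09.
ΔP = [f·L/D + ΣK]·(ρV²/2) = [0.02611·242/0.159 + 2.09]·(812·0.514²/2) = [39.74 + 2.09]·107.3 = 4486 Pa.
ΔP = 4486 Pa = 4.49 kPa.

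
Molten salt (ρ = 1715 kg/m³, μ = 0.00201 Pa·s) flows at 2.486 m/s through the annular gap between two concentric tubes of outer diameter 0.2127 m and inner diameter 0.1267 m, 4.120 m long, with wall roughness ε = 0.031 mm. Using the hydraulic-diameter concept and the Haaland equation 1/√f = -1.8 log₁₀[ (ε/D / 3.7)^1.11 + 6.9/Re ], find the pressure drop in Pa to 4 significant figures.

Hydraulic diameter D_h = 4A/P = D_o - D_i = 0.2127 - 0.1267 = 0.086 m.
Re = ρVD_h/μ = 1715·2.486·0.086/0.00201 = 1.824e+05.
ε/D_h = 3.1e-05/0.086 = 0.00036; Haaland gives 1/√f = -1.8 log₁₀[3.53e-05+3.78e-05] = 7.445, so f = 0.01804.
ΔP = f(L/D_h)(ρV²/2) = 0.01804·4.12/0.086·5300 = 4580 Pa.

ΔP ≈ 4580 Pa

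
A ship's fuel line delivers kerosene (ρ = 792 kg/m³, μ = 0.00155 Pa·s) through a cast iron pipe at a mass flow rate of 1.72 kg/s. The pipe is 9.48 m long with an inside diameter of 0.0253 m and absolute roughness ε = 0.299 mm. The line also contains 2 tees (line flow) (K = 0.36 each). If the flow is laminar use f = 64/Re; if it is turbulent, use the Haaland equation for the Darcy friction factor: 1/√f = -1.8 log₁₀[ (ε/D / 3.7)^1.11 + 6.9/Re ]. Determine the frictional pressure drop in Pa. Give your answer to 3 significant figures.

ΔP ≈ 119000 Pa

A = πD²/4 = π(0.0253)²/4 = 0.0005027 m²; mean velocity V = ṁ/(ρA) = 1.72/(792 · 0.0005027) = 4.32 m/s.
Reynolds number Re = ρVD/μ = 792 · 4.32 · 0.0253 / 0.00155 = 5.585e+04.
Re > 4000 → turbulent. Relative roughness ε/D = 0.000299/0.0253 = 0.0118. Haaland: 1/√f = -1.8 log₁₀[(0.0118/3.7)^1.11 + 6.9/5.585e+04] = -1.8 log₁₀[0.0017 + 0.000124] = 4.931, so f = 0.04112.
Total minor-loss coefficient ΣK = 2·0.36 = 0.72.
ΔP = [f·L/D + ΣK]·(ρV²/2) = [0.04112·9.48/0.0253 + 0.72]·(792·4.32²/2) = [15.41 + 0.72]·7390 = 1.192e+05 Pa.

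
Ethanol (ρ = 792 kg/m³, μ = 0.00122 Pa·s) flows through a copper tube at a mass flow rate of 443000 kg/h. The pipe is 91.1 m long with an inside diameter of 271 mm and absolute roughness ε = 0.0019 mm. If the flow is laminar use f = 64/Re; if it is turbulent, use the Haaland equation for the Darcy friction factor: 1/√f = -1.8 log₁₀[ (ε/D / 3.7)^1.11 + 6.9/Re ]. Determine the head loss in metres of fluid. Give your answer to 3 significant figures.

ṁ = 443000 kg/h = 443000/3600 = 123.1 kg/s.
A = πD²/4 = π(0.271)²/4 = 0.05768 m²; mean velocity V = ṁ/(ρA) = 123.1/(792 · 0.05768) = 2.694 m/s.
Reynolds number Re = ρVD/μ = 792 · 2.694 · 0.271 / 0.00122 = 4.739e+05.
Re > 4000 → turbulent. Relative roughness ε/D = 1.9e-06/0.271 = 7.01e-06. Haaland: 1/√f = -1.8 log₁₀[(7.01e-06/3.7)^1.11 + 6.9/4.739e+05] = -1.8 log₁₀[4.45e-07 + 1.46e-05] = 8.683, so f = 0.01326.
Darcy-Weisbach: ΔP = f(L/D)(ρV²/2) = 0.01326·(91.1/0.271)·(792·2.694²/2) = 0.01326·336.2·2873 = 1.281e+04 Pa.
Head loss h_f = ΔP/(ρg) = 1.281e+04/(792·9.81) = 1.65 m.

h_f ≈ 1.65 m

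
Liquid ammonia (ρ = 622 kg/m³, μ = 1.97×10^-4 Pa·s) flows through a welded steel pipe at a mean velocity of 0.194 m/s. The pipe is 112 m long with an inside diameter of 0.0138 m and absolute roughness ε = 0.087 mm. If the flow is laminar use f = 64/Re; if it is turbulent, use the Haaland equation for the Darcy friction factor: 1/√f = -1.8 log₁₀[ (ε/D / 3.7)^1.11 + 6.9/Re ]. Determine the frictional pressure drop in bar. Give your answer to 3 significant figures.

Reynolds number Re = ρVD/μ = 622 · 0.194 · 0.0138 / 0.000197 = 8453.
Re > 4000 → turbulent. Relative roughness ε/D = 8.7e-05/0.0138 = 0.0063. Haaland: 1/√f = -1.8 log₁₀[(0.0063/3.7)^1.11 + 6.9/8453] = -1.8 log₁₀[0.000845 + 0.000816] = 5.003, so f = 0.03995.
Darcy-Weisbach: ΔP = f(L/D)(ρV²/2) = 0.03995·(112/0.0138)·(622·0.194²/2) = 0.03995·8116·11.7 = 3795 Pa.
ΔP = 3795 Pa = 0.0380 bar.

ΔP ≈ 0.0380 bar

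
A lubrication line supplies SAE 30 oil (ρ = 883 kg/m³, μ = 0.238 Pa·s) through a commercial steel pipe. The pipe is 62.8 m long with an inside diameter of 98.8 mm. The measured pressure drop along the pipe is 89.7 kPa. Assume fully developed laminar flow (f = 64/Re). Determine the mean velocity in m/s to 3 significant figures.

For laminar flow, f = 64/Re with Re = ρVD/μ, so Darcy-Weisbach reduces to ΔP = 32μLV/D². Solving for V: V = ΔP·D²/(32μL) = 8.97e+04·(0.0988)²/(32·0.238·62.8) = 1.831 m/s.
Check: Re = ρVD/μ = 883·1.831·0.0988/0.238 = 671.1 < 2300, so the laminar assumption holds.

V ≈ 1.83 m/s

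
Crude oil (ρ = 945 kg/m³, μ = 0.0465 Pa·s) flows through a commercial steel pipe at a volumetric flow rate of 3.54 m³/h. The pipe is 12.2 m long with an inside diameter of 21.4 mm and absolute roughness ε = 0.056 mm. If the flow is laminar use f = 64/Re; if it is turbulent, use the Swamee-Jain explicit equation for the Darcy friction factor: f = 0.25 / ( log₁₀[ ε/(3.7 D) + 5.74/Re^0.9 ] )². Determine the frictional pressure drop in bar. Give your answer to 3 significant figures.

Q = 3.54 m³/h = 3.54/3600 = 0.0009833 m³/s.
Cross-sectional area A = πD²/4 = π(0.0214)²/4 = 0.0003597 m²; mean velocity V = Q/A = 0.0009833/0.0003597 = 2.734 m/s.
Reynolds number Re = ρVD/μ = 945 · 2.734 · 0.0214 / 0.0465 = 1189.
Re < 2300 → laminar flow, so f = 64/Re = 64/1189 = 0.05383 (the turbulent correlation is not needed).
Darcy-Weisbach: ΔP = f(L/D)(ρV²/2) = 0.05383·(12.2/0.0214)·(945·2.734²/2) = 0.05383·570.1·3532 = 1.084e+05 Pa.
ΔP = 1.084e+05 Pa = 1.08 bar.

ΔP ≈ 1.08 bar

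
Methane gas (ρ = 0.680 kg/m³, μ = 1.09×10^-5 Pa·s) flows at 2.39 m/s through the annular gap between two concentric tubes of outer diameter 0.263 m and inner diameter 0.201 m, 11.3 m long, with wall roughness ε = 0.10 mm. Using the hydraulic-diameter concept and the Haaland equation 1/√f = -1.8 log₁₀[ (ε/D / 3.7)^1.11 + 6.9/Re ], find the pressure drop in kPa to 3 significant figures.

Hydraulic diameter D_h = 4A/P = D_o - D_i = 0.263 - 0.201 = 0.062 m.
Re = ρVD_h/μ = 0.68·2.39·0.062/1.09e-05 = 9244.
ε/D_h = 0.0001/0.062 = 0.00161; Haaland gives 1/√f = -1.8 log₁₀[0.000186+0.000746] = 5.455, so f = 0.03361.
ΔP = f(L/D_h)(ρV²/2) = 0.03361·11.3/0.062·1.942 = 11.9 Pa.
ΔP = 0.0119 kPa.

ΔP ≈ 0.0119 kPa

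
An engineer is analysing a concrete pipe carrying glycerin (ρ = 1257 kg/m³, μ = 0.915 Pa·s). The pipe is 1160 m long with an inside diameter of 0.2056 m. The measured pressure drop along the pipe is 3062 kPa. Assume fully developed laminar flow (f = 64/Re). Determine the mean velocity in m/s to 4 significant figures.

For laminar flow, f = 64/Re with Re = ρVD/μ, so Darcy-Weisbach reduces to ΔP = 32μLV/D². Solving for V: V = ΔP·D²/(32μL) = 3.062e+06·(0.2056)²/(32·0.915·1160) = 3.811 m/s.
Check: Re = ρVD/μ = 1257·3.811·0.2056/0.915 = 1076 < 2300, so the laminar assumption holds.

V ≈ 3.811 m/s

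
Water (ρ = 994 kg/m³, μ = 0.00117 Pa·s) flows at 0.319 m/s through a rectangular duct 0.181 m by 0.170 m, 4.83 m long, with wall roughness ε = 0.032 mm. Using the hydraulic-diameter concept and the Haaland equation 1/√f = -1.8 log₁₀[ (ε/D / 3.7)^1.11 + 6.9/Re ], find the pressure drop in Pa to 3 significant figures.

Hydraulic diameter D_h = 4A/P = 4·(0.181·0.17)/(2·(0.181+0.17)) = 0.1231/0.702 = 0.1753 m.
Re = ρVD_h/μ = 994·0.319·0.1753/0.00117 = 4.752e+04.
ε/D_h = 3.2e-05/0.1753 = 0.000183; Haaland gives 1/√f = -1.8 log₁₀[1.66e-05+0.000145] = 6.824, so f = 0.02147.
ΔP = f(L/D_h)(ρV²/2) = 0.02147·4.83/0.1753·50.58 = 29.92 Pa.

ΔP ≈ 29.9 Pa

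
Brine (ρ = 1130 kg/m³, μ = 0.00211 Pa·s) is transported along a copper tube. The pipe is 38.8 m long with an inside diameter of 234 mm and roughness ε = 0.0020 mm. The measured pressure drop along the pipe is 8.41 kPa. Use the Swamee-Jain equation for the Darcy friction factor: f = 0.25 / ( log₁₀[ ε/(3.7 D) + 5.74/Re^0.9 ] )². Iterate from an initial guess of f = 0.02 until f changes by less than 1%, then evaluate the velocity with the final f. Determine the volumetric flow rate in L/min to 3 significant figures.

Rearranging Darcy-Weisbach: V = √(2·ΔP·D/(f·L·ρ)). With ε/D = 2e-06/0.234 = 8.55e-06, iterate starting from f = 0.02:
  f = 0.02 → V = √(2·8410·0.234/(0.02·38.8·1130)) = 2.119 m/s; Re = ρVD/μ = 2.655e+05; f → 0.0148
  f = 0.0148 → V = 2.463 m/s; Re = 3.086e+05; f → 0.0144
  f = 0.0144 → V = 2.497 m/s; Re = 3.129e+05; f → 0.01436
Converged (Δf/f < 1%). With the final f = 0.01436: V = √(2·8410·0.234/(0.01436·38.8·1130)) = 2.5 m/s.
Q = V·A = 2.5·(π/4·0.234²) = 0.1075 m³/s = 6450 L/min.

Q ≈ 6450 L/min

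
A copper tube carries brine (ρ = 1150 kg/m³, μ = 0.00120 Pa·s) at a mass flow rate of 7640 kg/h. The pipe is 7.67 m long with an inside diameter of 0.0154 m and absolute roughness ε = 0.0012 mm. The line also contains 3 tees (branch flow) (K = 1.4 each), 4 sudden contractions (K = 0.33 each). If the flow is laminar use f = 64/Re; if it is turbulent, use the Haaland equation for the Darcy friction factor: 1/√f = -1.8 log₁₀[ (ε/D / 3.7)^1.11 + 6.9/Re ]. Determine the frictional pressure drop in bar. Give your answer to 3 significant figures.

ṁ = 7640 kg/h = 7640/3600 = 2.122 kg/s.
A = πD²/4 = π(0.0154)²/4 = 0.0001863 m²; mean velocity V = ṁ/(ρA) = 2.122/(1150 · 0.0001863) = 9.907 m/s.
Reynolds number Re = ρVD/μ = 1150 · 9.907 · 0.0154 / 0.0012 = 1.462e+05.
Re > 4000 → turbulent. Relative roughness ε/D = 1.2e-06/0.0154 = 7.79e-05. Haaland: 1/√f = -1.8 log₁₀[(7.79e-05/3.7)^1.11 + 6.9/1.462e+05] = -1.8 log₁₀[6.44e-06 + 4.72e-05] = 7.687, so f = 0.01692.
Total minor-loss coefficient ΣK = 3·1.4 + 4·0.33 = 5.52.
ΔP = [f·L/D + ΣK]·(ρV²/2) = [0.01692·7.67/0.0154 + 5.52]·(1150·9.907²/2) = [8.429 + 5.52]·5.644e+04 = 7.873e+05 Pa.
ΔP = 7.873e+05 Pa = 7.87 bar.

ΔP ≈ 7.87 bar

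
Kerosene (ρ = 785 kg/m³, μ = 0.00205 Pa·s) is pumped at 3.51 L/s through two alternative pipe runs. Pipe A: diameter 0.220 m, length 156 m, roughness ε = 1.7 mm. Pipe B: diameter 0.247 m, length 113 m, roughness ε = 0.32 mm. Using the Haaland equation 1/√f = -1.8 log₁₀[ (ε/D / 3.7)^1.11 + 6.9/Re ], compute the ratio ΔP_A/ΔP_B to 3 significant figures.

ΔP_A/ΔP_B ≈ 2.90

Pipe A: V = Q/A = 0.00351/0.03801 = 0.09234 m/s; Re = 7779; ε/D = 0.00773; Haaland → f = 0.042; ΔP_A = f(L/D)(ρV²/2) = 99.67 Pa.
Pipe B: V = Q/A = 0.00351/0.04792 = 0.07325 m/s; Re = 6928; ε/D = 0.0013; Haaland → f = 0.03565; ΔP_B = f(L/D)(ρV²/2) = 34.35 Pa.
ΔP_A/ΔP_B = 99.67/34.35 = 2.90.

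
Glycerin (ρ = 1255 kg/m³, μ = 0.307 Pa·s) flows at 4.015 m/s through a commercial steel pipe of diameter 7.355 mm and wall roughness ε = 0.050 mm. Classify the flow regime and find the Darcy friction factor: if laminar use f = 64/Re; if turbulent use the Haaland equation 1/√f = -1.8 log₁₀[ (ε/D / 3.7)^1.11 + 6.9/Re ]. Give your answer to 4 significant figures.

f ≈ 0.5302

Re = ρVD/μ = 1255·4.015·0.007355/0.307 = 120.7.
Re < 2300 → laminar, so f = 64/Re = 0.5302 (roughness is irrelevant in laminar flow).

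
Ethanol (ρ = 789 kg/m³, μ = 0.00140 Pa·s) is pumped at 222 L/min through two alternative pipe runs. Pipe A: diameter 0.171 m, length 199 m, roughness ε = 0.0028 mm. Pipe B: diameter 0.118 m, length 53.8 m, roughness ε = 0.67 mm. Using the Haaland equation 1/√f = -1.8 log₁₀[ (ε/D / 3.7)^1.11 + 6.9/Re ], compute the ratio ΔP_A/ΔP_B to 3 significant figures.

ΔP_A/ΔP_B ≈ 0.456

Pipe A: V = Q/A = 0.0037/0.02297 = 0.1611 m/s; Re = 1.553e+04; ε/D = 1.64e-05; Haaland → f = 0.02748; ΔP_A = f(L/D)(ρV²/2) = 327.5 Pa.
Pipe B: V = Q/A = 0.0037/0.01094 = 0.3383 m/s; Re = 2.25e+04; ε/D = 0.00568; Haaland → f = 0.03487; ΔP_B = f(L/D)(ρV²/2) = 718 Pa.
ΔP_A/ΔP_B = 327.5/718 = 0.456.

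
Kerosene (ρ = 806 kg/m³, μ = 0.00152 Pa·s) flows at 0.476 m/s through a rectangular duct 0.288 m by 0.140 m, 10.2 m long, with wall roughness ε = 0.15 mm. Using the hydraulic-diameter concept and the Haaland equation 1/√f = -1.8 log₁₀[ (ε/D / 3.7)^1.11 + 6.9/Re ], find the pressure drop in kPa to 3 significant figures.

ΔP ≈ 0.115 kPa

Hydraulic diameter D_h = 4A/P = 4·(0.288·0.14)/(2·(0.288+0.14)) = 0.1613/0.856 = 0.1884 m.
Re = ρVD_h/μ = 806·0.476·0.1884/0.00152 = 4.756e+04.
ε/D_h = 0.00015/0.1884 = 0.000796; Haaland gives 1/√f = -1.8 log₁₀[8.5e-05+0.000145] = 6.549, so f = 0.02332.
ΔP = f(L/D_h)(ρV²/2) = 0.02332·10.2/0.1884·91.31 = 115.3 Pa.
ΔP = 0.115 kPa.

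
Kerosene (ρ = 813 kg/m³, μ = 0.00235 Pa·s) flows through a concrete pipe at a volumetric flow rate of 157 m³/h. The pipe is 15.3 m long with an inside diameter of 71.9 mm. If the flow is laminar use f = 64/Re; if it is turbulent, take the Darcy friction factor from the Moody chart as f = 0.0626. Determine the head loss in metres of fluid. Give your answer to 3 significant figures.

Q = 157 m³/h = 157/3600 = 0.04361 m³/s.
Cross-sectional area A = πD²/4 = π(0.0719)²/4 = 0.00406 m²; mean velocity V = Q/A = 0.04361/0.00406 = 10.74 m/s.
Reynolds number Re = ρVD/μ = 813 · 10.74 · 0.0719 / 0.00235 = 2.672e+05.
Re > 4000 → turbulent; use the Moody-chart value f = 0.0626.
Darcy-Weisbach: ΔP = f(L/D)(ρV²/2) = 0.0626·(15.3/0.0719)·(813·10.74²/2) = 0.0626·212.8·4.69e+04 = 6.247e+05 Pa.
Head loss h_f = ΔP/(ρg) = 6.247e+05/(813·9.81) = 78.3 m.

h_f ≈ 78.3 m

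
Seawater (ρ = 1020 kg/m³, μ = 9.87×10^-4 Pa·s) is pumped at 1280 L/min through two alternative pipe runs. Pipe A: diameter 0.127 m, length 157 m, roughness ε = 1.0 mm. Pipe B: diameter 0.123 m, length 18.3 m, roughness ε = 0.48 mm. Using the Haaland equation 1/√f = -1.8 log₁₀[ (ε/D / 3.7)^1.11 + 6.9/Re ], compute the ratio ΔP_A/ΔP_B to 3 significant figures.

ΔP_A/ΔP_B ≈ 9.01

Pipe A: V = Q/A = 0.02133/0.01267 = 1.684 m/s; Re = 2.21e+05; ε/D = 0.00787; Haaland → f = 0.03538; ΔP_A = f(L/D)(ρV²/2) = 6.326e+04 Pa.
Pipe B: V = Q/A = 0.02133/0.01188 = 1.795 m/s; Re = 2.282e+05; ε/D = 0.0039; Haaland → f = 0.02871; ΔP_B = f(L/D)(ρV²/2) = 7023 Pa.
ΔP_A/ΔP_B = 6.326e+04/7023 = 9.01.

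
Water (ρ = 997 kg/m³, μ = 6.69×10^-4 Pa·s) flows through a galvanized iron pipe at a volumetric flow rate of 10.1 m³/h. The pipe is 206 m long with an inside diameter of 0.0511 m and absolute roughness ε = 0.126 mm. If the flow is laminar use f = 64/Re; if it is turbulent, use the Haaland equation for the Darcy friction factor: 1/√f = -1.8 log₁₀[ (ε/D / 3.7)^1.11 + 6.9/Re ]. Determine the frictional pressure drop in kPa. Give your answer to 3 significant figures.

Q = 10.1 m³/h = 10.1/3600 = 0.002806 m³/s.
Cross-sectional area A = πD²/4 = π(0.0511)²/4 = 0.002051 m²; mean velocity V = Q/A = 0.002806/0.002051 = 1.368 m/s.
Reynolds number Re = ρVD/μ = 997 · 1.368 · 0.0511 / 0.000669 = 1.042e+05.
Re > 4000 → turbulent. Relative roughness ε/D = 0.000126/0.0511 = 0.00247. Haaland: 1/√f = -1.8 log₁₀[(0.00247/3.7)^1.11 + 6.9/1.042e+05] = -1.8 log₁₀[0.000298 + 6.62e-05] = 6.189, so f = 0.0261.
Darcy-Weisbach: ΔP = f(L/D)(ρV²/2) = 0.0261·(206/0.0511)·(997·1.368²/2) = 0.0261·4031·932.9 = 9.818e+04 Pa.
ΔP = 9.818e+04 Pa = 98.2 kPa.

ΔP ≈ 98.2 kPa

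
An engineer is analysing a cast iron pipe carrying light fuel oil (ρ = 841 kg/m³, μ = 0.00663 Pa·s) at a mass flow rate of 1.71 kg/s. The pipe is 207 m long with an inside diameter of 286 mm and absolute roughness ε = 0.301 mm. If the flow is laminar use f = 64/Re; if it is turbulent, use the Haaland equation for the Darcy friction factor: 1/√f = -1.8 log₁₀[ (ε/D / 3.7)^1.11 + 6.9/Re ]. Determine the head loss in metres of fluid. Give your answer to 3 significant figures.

h_f ≈ 0.00206 m

A = πD²/4 = π(0.286)²/4 = 0.06424 m²; mean velocity V = ṁ/(ρA) = 1.71/(841 · 0.06424) = 0.03165 m/s.
Reynolds number Re = ρVD/μ = 841 · 0.03165 · 0.286 / 0.00663 = 1148.
Re < 2300 → laminar flow, so f = 64/Re = 64/1148 = 0.05574 (the turbulent correlation is not needed).
Darcy-Weisbach: ΔP = f(L/D)(ρV²/2) = 0.05574·(207/0.286)·(841·0.03165²/2) = 0.05574·723.8·0.4212 = 16.99 Pa.
Head loss h_f = ΔP/(ρg) = 16.99/(841·9.81) = 0.00206 m.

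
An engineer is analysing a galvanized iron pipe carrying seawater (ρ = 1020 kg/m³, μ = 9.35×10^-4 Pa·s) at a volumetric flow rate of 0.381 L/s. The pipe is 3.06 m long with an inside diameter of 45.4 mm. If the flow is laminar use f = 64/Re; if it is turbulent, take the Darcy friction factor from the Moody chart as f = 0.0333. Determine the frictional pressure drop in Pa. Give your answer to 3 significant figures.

ΔP ≈ 63.4 Pa

Q = 0.381 L/s = 0.381/1000 = 0.000381 m³/s.
Cross-sectional area A = πD²/4 = π(0.0454)²/4 = 0.001619 m²; mean velocity V = Q/A = 0.000381/0.001619 = 0.2354 m/s.
Reynolds number Re = ρVD/μ = 1020 · 0.2354 · 0.0454 / 0.000935 = 1.166e+04.
Re > 4000 → turbulent; use the Moody-chart value f = 0.0333.
Darcy-Weisbach: ΔP = f(L/D)(ρV²/2) = 0.0333·(3.06/0.0454)·(1020·0.2354²/2) = 0.0333·67.4·28.25 = 63.41 Pa.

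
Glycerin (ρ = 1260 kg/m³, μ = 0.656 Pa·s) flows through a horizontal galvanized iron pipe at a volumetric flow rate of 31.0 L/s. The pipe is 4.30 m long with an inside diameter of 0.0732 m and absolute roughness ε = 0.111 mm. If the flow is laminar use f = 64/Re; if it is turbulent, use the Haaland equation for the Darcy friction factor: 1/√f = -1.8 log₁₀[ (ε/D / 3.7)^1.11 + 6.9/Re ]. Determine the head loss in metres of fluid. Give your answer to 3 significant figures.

Q = 31.0 L/s = 31.0/1000 = 0.031 m³/s.
Cross-sectional area A = πD²/4 = π(0.0732)²/4 = 0.004208 m²; mean velocity V = Q/A = 0.031/0.004208 = 7.366 m/s.
Reynolds number Re = ρVD/μ = 1260 · 7.366 · 0.0732 / 0.656 = 1036.
Re < 2300 → laminar flow, so f = 64/Re = 64/1036 = 0.06179 (the turbulent correlation is not needed).
Darcy-Weisbach: ΔP = f(L/D)(ρV²/2) = 0.06179·(4.3/0.0732)·(1260·7.366²/2) = 0.06179·58.74·3.419e+04 = 1.241e+05 Pa.
Head loss h_f = ΔP/(ρg) = 1.241e+05/(1260·9.81) = 10.0 m.

h_f ≈ 10.0 m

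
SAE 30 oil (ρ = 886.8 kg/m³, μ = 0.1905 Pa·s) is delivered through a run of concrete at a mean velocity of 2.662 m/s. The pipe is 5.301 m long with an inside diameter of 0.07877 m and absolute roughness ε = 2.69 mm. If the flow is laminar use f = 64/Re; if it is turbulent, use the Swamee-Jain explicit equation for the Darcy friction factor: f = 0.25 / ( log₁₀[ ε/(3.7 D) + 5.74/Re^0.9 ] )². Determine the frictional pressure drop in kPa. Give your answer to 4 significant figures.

ΔP ≈ 13.86 kPa

Reynolds number Re = ρVD/μ = 886.8 · 2.662 · 0.07877 / 0.191 = 976.1.
Re < 2300 → laminar flow, so f = 64/Re = 64/976.1 = 0.06557 (the turbulent correlation is not needed).
Darcy-Weisbach: ΔP = f(L/D)(ρV²/2) = 0.06557·(5.301/0.07877)·(886.8·2.662²/2) = 0.06557·67.3·3142 = 1.386e+04 Pa.
ΔP = 1.386e+04 Pa = 13.86 kPa.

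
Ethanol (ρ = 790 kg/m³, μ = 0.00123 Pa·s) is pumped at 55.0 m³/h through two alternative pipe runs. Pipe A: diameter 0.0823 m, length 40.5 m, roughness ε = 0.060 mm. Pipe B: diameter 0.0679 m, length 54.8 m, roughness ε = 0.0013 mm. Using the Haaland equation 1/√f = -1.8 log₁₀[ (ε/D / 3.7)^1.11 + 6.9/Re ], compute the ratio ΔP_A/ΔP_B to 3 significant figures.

ΔP_A/ΔP_B ≈ 0.359

Pipe A: V = Q/A = 0.01528/0.00532 = 2.872 m/s; Re = 1.518e+05; ε/D = 0.000729; Haaland → f = 0.02017; ΔP_A = f(L/D)(ρV²/2) = 3.234e+04 Pa.
Pipe B: V = Q/A = 0.01528/0.003621 = 4.219 m/s; Re = 1.84e+05; ε/D = 1.91e-05; Haaland → f = 0.01587; ΔP_B = f(L/D)(ρV²/2) = 9.004e+04 Pa.
ΔP_A/ΔP_B = 3.234e+04/9.004e+04 = 0.359.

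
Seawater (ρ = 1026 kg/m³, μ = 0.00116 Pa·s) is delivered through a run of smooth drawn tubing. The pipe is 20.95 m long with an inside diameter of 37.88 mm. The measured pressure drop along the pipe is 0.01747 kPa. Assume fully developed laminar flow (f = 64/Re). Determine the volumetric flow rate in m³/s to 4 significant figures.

For laminar flow, f = 64/Re with Re = ρVD/μ, so Darcy-Weisbach reduces to ΔP = 32μLV/D². Solving for V: V = ΔP·D²/(32μL) = 17.47·(0.03788)²/(32·0.00116·20.95) = 0.03223 m/s.
Check: Re = ρVD/μ = 1026·0.03223·0.03788/0.00116 = 1080 < 2300, so the laminar assumption holds.
Q = V·A = 0.03223·(π/4·0.03788²) = 3.633e-05 m³/s = 3.633×10^-5 m³/s.

Q ≈ 3.633×10^-5 m³/s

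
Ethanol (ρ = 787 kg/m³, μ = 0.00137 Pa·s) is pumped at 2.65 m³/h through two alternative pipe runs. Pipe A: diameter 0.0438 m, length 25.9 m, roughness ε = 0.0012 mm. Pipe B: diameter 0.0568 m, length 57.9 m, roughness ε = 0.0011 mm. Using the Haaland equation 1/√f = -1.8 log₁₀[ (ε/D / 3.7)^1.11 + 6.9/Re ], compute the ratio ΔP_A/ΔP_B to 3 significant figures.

ΔP_A/ΔP_B ≈ 1.53

Pipe A: V = Q/A = 0.0007361/0.001507 = 0.4885 m/s; Re = 1.229e+04; ε/D = 2.74e-05; Haaland → f = 0.02923; ΔP_A = f(L/D)(ρV²/2) = 1624 Pa.
Pipe B: V = Q/A = 0.0007361/0.002534 = 0.2905 m/s; Re = 9479; ε/D = 1.94e-05; Haaland → f = 0.03136; ΔP_B = f(L/D)(ρV²/2) = 1062 Pa.
ΔP_A/ΔP_B = 1624/1062 = 1.53.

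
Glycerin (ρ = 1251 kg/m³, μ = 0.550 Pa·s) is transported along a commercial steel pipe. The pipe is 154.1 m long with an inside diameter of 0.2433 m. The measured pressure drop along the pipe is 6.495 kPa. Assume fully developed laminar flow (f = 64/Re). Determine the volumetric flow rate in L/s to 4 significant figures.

Q ≈ 6.591 L/s

For laminar flow, f = 64/Re with Re = ρVD/μ, so Darcy-Weisbach reduces to ΔP = 32μLV/D². Solving for V: V = ΔP·D²/(32μL) = 6495·(0.2433)²/(32·0.55·154.1) = 0.1418 m/s.
Check: Re = ρVD/μ = 1251·0.1418·0.2433/0.55 = 78.45 < 2300, so the laminar assumption holds.
Q = V·A = 0.1418·(π/4·0.2433²) = 0.006591 m³/s = 6.591 L/s.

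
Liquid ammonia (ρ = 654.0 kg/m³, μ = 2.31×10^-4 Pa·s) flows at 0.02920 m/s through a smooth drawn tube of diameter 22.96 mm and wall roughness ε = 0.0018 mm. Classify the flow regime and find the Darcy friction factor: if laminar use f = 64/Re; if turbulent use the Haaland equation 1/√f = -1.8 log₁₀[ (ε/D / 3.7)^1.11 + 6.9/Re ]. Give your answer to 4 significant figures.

Re = ρVD/μ = 654·0.0292·0.02296/0.000231 = 1898.
Re < 2300 → laminar, so f = 64/Re = 0.03372 (roughness is irrelevant in laminar flow).

f ≈ 0.03372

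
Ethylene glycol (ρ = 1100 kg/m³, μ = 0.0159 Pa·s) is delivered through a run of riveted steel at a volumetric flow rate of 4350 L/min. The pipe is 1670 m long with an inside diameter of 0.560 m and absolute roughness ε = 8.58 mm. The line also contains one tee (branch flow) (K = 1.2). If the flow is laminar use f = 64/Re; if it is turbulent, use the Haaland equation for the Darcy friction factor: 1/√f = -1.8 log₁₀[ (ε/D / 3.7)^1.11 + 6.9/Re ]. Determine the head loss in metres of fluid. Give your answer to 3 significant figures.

h_f ≈ 0.634 m

Q = 4350 L/min = 4350/60000 = 0.0725 m³/s.
Cross-sectional area A = πD²/4 = π(0.56)²/4 = 0.2463 m²; mean velocity V = Q/A = 0.0725/0.2463 = 0.2944 m/s.
Reynolds number Re = ρVD/μ = 1100 · 0.2944 · 0.56 / 0.0159 = 1.14e+04.
Re > 4000 → turbulent. Relative roughness ε/D = 0.00858/0.56 = 0.0153. Haaland: 1/√f = -1.8 log₁₀[(0.0153/3.7)^1.11 + 6.9/1.14e+04] = -1.8 log₁₀[0.00226 + 0.000605] = 4.576, so f = 0.04776.
Total minor-loss coefficient ΣK = 1·1.2 = 1.2.
ΔP = [f·L/D + ΣK]·(ρV²/2) = [0.04776·1670/0.56 + 1.2]·(1100·0.2944²/2) = [142.4 + 1.2]·47.65 = 6844 Pa.
Head loss h_f = ΔP/(ρg) = 6844/(1100·9.81) = 0.634 m.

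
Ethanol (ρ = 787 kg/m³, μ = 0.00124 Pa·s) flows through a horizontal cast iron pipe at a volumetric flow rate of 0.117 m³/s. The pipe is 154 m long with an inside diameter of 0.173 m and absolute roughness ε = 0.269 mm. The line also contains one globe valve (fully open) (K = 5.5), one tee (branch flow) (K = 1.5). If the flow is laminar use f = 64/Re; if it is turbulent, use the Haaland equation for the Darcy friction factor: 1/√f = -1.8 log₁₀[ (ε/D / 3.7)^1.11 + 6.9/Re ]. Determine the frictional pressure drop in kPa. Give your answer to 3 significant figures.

Cross-sectional area A = πD²/4 = π(0.173)²/4 = 0.02351 m²; mean velocity V = Q/A = 0.117/0.02351 = 4.977 m/s.
Reynolds number Re = ρVD/μ = 787 · 4.977 · 0.173 / 0.00124 = 5.465e+05.
Re > 4000 → turbulent. Relative roughness ε/D = 0.000269/0.173 = 0.00155. Haaland: 1/√f = -1.8 log₁₀[(0.00155/3.7)^1.11 + 6.9/5.465e+05] = -1.8 log₁₀[0.000179 + 1.26e-05] = 6.693, so f = 0.02232.
Total minor-loss coefficient ΣK = 1·5.5 + 1·1.5 = 7.
ΔP = [f·L/D + ΣK]·(ρV²/2) = [0.02232·154/0.173 + 7]·(787·4.977²/2) = [19.87 + 7]·9749 = 2.62e+05 Pa.
ΔP = 2.62e+05 Pa = 262 kPa.

ΔP ≈ 262 kPa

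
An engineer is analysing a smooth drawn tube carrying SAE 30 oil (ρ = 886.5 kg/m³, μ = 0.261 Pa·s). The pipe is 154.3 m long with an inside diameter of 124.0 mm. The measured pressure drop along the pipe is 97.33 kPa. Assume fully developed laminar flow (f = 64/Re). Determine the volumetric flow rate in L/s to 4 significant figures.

Q ≈ 14.02 L/s

For laminar flow, f = 64/Re with Re = ρVD/μ, so Darcy-Weisbach reduces to ΔP = 32μLV/D². Solving for V: V = ΔP·D²/(32μL) = 9.733e+04·(0.124)²/(32·0.261·154.3) = 1.161 m/s.
Check: Re = ρVD/μ = 886.5·1.161·0.124/0.261 = 489.1 < 2300, so the laminar assumption holds.
Q = V·A = 1.161·(π/4·0.124²) = 0.01402 m³/s = 14.02 L/s.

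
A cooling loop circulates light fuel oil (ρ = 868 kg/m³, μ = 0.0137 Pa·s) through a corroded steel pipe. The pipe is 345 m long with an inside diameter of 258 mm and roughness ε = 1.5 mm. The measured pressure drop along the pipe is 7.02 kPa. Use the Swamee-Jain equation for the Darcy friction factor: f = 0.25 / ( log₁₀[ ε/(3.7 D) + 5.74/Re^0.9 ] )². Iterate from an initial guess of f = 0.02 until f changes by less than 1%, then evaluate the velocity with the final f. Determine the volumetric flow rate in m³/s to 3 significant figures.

Q ≈ 0.0288 m³/s

Rearranging Darcy-Weisbach: V = √(2·ΔP·D/(f·L·ρ)). With ε/D = 0.0015/0.258 = 0.00581, iterate starting from f = 0.02:
  f = 0.02 → V = √(2·7020·0.258/(0.02·345·868)) = 0.7777 m/s; Re = ρVD/μ = 1.271e+04; f → 0.03805
  f = 0.03805 → V = 0.5638 m/s; Re = 9217; f → 0.03983
  f = 0.03983 → V = 0.5511 m/s; Re = 9009; f → 0.03997
Converged (Δf/f < 1%). With the final f = 0.03997: V = √(2·7020·0.258/(0.03997·345·868)) = 0.5501 m/s.
Q = V·A = 0.5501·(π/4·0.258²) = 0.02876 m³/s = 0.0288 m³/s.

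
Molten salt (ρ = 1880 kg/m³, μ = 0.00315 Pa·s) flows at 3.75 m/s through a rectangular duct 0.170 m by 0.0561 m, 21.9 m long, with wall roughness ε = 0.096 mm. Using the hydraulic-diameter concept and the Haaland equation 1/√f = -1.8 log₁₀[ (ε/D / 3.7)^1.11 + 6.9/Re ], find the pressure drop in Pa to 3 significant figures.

Hydraulic diameter D_h = 4A/P = 4·(0.17·0.0561)/(2·(0.17+0.0561)) = 0.03815/0.4522 = 0.08436 m.
Re = ρVD_h/μ = 1880·3.75·0.08436/0.00315 = 1.888e+05.
ε/D_h = 9.6e-05/0.08436 = 0.00114; Haaland gives 1/√f = -1.8 log₁₀[0.000126+3.65e-05] = 6.819, so f = 0.02151.
ΔP = f(L/D_h)(ρV²/2) = 0.02151·21.9/0.08436·1.322e+04 = 7.381e+04 Pa.

ΔP ≈ 73800 Pa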